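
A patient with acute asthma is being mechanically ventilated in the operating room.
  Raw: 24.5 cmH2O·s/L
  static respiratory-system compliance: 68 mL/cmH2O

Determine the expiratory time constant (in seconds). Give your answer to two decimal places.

1.67

τ = R × C = 24.5 × 68 mL/cmH2O = 24.5 × 0.068 L/cmH2O = 1.666 s.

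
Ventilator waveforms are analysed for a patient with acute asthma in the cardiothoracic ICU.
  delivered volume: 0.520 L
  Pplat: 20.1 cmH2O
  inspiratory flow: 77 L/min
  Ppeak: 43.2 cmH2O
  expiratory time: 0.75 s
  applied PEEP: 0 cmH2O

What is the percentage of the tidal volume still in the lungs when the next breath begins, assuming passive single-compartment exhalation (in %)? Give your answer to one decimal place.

Flow: 77 L/min ÷ 60 = 1.2833 L/s.
R = (PIP − Pplat)/V̇ = (43.2 − 20.1) / 1.2833 = 23.1/1.2833 = 18.0 cmH2O·s/L.
C = Vt/(Pplat − PEEP) = 520.0 / (20.1 − 0) = 520.0/20.1 = 25.871 mL/cmH2O.
τ = R × C = 18.0 × 0.02587 L/cmH2O = 0.4657 s.
Fraction remaining at end-expiration = e^(−Te/τ) = e^(−0.75/0.4657) = 0.1998 → 19.98%.

20.0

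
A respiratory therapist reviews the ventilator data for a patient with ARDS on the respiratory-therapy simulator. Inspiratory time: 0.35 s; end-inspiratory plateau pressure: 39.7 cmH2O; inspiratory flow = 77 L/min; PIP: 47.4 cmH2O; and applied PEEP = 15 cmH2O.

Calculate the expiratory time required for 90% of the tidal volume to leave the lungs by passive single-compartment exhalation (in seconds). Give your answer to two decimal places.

0.25

Flow: 77 L/min ÷ 60 = 1.2833 L/s.
Vt = flow × Ti = 1.2833 L/s × 0.35 s × 1000 mL/L = 449.16 mL.
R = (PIP − Pplat)/V̇ = (47.4 − 39.7) / 1.2833 = 7.7/1.2833 = 6.0 cmH2O·s/L.
C = Vt/(Pplat − PEEP) = 449.16 / (39.7 − 15) = 449.16/24.7 = 18.185 mL/cmH2O.
τ = R × C = 6.0 × 0.01819 L/cmH2O = 0.1091 s.
t = −τ·ln(1 − 0.90) = −0.1091·ln(0.1) = 0.2512 s.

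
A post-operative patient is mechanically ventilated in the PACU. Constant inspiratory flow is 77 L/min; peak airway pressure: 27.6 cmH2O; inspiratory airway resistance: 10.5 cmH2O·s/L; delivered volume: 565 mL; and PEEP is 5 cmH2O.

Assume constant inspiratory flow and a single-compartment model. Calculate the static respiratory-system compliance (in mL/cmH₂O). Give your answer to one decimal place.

Flow: 77 L/min ÷ 60 = 1.2833 L/s.
Equation of motion (constant flow): PIP = Vt/C + R·V̇ + PEEP.
Vt/C = PIP − R·V̇ − PEEP = 27.6 − 10.5×1.2833 − 5 = 27.6 − 13.475 − 5 = 9.125 cmH2O.
C = Vt / 9.125 = 565 / 9.125 = 61.918 mL/cmH2O.

61.9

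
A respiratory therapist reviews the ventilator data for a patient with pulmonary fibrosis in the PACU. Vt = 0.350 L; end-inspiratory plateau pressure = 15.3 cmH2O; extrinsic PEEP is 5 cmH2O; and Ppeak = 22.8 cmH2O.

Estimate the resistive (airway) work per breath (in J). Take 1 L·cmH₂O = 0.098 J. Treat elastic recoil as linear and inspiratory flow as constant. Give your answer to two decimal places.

With constant inspiratory flow the resistive pressure is constant at PIP − Pplat = 22.8 − 15.3 = 7.5 cmH2O, so resistive work = 7.5 × 0.350 = 2.625 L·cmH2O.
× 0.098 J/(L·cmH2O) → 0.2573 J.

0.26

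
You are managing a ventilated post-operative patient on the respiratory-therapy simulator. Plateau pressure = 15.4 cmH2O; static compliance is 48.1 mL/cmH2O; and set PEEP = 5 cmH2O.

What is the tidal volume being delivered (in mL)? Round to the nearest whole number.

Vt = Cstat × (Pplat − PEEP) = 48.1 × (15.4 − 5) = 48.1 × 10.4 = 500.24 mL.

500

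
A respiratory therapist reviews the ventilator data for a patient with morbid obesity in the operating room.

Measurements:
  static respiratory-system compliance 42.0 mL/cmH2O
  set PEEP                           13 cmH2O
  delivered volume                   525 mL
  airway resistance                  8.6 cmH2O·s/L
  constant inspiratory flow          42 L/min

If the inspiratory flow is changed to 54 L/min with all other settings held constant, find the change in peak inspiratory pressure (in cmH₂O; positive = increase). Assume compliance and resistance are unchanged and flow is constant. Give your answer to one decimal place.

Flow: 42 L/min ÷ 60 = 0.7 L/s.
New flow: 54 L/min ÷ 60 = 0.9 L/s.
PIP = Vt/C + R·V̇ + PEEP (constant-flow equation of motion).
Only the resistive term changes: ΔPIP = R × ΔV̇ = 8.6 × (0.9 − 0.7) = 8.6 × 0.2 = 1.72 cmH2O.

1.7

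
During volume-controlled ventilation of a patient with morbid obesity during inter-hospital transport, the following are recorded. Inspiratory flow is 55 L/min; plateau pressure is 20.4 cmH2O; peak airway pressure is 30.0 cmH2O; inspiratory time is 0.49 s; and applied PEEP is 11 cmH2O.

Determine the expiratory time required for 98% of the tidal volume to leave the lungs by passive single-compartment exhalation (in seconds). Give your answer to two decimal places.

Flow: 55 L/min ÷ 60 = 0.9167 L/s.
Vt = flow × Ti = 0.9167 L/s × 0.49 s × 1000 mL/L = 449.18 mL.
R = (PIP − Pplat)/V̇ = (30.0 − 20.4) / 0.9167 = 9.6/0.9167 = 10.472 cmH2O·s/L.
C = Vt/(Pplat − PEEP) = 449.18 / (20.4 − 11) = 449.18/9.4 = 47.785 mL/cmH2O.
τ = R × C = 10.472 × 0.04779 L/cmH2O = 0.5005 s.
t = −τ·ln(1 − 0.98) = −0.5005·ln(0.02) = 1.958 s.

1.96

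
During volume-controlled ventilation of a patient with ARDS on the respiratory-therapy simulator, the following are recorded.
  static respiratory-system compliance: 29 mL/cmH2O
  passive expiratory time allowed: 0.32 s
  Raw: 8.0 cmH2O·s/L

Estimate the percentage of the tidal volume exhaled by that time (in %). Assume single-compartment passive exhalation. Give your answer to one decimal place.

τ = R × C = 8.0 × 29 mL/cmH2O = 8.0 × 0.029 L/cmH2O = 0.232 s.
Passive exhalation: V(t)/V₀ = e^(−t/τ) = e^(−0.32/0.232) = 0.2518.
Fraction exhaled = 1 − 0.2518 = 0.7482 → 74.82%.

74.8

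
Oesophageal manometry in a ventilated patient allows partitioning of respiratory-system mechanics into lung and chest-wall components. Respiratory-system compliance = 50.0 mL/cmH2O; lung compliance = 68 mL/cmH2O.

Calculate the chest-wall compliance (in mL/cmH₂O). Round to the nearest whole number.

189

1/Ccw = 1/Crs − 1/CL.
1/Ccw = 1/50.0 − 1/68 = 0.005294.
Ccw = 188.89 mL/cmH2O.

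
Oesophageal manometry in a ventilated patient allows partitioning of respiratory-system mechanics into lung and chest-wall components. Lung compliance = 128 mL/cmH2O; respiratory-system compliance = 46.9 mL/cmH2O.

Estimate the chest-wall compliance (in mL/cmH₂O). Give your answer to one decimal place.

74.0

1/Ccw = 1/Crs − 1/CL.
1/Ccw = 1/46.9 − 1/128 = 0.01351.
Ccw = 74.019 mL/cmH2O.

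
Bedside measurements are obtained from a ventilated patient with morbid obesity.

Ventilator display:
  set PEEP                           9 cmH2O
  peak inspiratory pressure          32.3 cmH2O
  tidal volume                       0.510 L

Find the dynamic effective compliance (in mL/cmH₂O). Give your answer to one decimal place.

Dynamic compliance = Vt / (PIP − PEEP) = 510 / (32.3 − 9) = 510 / 23.3 = 21.888 mL/cmH2O.

21.9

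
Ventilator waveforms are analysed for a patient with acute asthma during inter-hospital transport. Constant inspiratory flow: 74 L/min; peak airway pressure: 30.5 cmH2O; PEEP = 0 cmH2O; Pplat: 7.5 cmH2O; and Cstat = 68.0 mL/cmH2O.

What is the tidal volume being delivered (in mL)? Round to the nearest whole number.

510

Vt = Cstat × (Pplat − PEEP) = 68.0 × (7.5 − 0) = 68.0 × 7.5 = 510.0 mL.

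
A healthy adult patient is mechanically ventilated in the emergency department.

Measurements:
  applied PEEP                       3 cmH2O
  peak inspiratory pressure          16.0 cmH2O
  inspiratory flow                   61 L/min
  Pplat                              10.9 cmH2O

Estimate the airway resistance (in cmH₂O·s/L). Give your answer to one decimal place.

5.0

Flow: 61 L/min ÷ 60 = 1.0167 L/s.
Raw = (PIP − Pplat) / flow = (16.0 − 10.9) / 1.0167 = 5.1 / 1.0167 = 5.016 cmH2O·s/L.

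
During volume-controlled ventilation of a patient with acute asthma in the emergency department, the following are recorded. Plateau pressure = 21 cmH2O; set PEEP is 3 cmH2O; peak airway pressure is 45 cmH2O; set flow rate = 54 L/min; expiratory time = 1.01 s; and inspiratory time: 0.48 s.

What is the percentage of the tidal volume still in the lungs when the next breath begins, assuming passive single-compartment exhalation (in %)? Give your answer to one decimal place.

20.6

Flow: 54 L/min ÷ 60 = 0.9 L/s.
Vt = flow × Ti = 0.9 L/s × 0.48 s × 1000 mL/L = 432.0 mL.
R = (PIP − Pplat)/V̇ = (45 − 21) / 0.9 = 24.0/0.9 = 26.667 cmH2O·s/L.
C = Vt/(Pplat − PEEP) = 432.0 / (21 − 3) = 432.0/18.0 = 24.0 mL/cmH2O.
τ = R × C = 26.667 × 0.024 L/cmH2O = 0.64 s.
Fraction remaining at end-expiration = e^(−Te/τ) = e^(−1.01/0.64) = 0.2064 → 20.64%.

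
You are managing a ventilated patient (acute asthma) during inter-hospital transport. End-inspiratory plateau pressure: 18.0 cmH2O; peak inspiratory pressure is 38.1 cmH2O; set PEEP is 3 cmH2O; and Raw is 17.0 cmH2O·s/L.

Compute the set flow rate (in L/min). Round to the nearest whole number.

flow = (PIP − Pplat) / Raw = (38.1 − 18.0) / 17.0 = 1.182 L/s × 60 = 70.92 L/min.

71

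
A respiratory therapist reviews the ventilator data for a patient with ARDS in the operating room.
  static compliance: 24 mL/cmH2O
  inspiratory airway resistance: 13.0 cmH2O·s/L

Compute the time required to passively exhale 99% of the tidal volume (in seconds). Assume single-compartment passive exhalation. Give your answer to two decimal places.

1.44

τ = R × C = 13.0 × 24 mL/cmH2O = 13.0 × 0.024 L/cmH2O = 0.312 s.
Exhaled fraction f = 1 − e^(−t/τ) → t = −τ·ln(1 − f) = −0.312·ln(0.01) = 1.437 s.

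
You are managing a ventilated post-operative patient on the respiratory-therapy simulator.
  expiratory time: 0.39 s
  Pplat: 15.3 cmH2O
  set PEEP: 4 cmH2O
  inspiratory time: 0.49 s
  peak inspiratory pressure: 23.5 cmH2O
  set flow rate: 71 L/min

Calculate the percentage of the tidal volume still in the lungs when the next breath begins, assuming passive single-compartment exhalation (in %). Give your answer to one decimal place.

33.4

Flow: 71 L/min ÷ 60 = 1.1833 L/s.
Vt = flow × Ti = 1.1833 L/s × 0.49 s × 1000 mL/L = 579.82 mL.
R = (PIP − Pplat)/V̇ = (23.5 − 15.3) / 1.1833 = 8.2/1.1833 = 6.93 cmH2O·s/L.
C = Vt/(Pplat − PEEP) = 579.82 / (15.3 − 4) = 579.82/11.3 = 51.312 mL/cmH2O.
τ = R × C = 6.93 × 0.05131 L/cmH2O = 0.3556 s.
Fraction remaining at end-expiration = e^(−Te/τ) = e^(−0.39/0.3556) = 0.334 → 33.4%.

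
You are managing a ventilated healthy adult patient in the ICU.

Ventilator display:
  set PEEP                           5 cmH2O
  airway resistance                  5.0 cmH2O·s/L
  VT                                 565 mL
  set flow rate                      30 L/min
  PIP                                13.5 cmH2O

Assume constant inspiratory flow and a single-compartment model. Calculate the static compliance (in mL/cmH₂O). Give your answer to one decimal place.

Flow: 30 L/min ÷ 60 = 0.5 L/s.
Equation of motion (constant flow): PIP = Vt/C + R·V̇ + PEEP.
Vt/C = PIP − R·V̇ − PEEP = 13.5 − 5.0×0.5 − 5 = 13.5 − 2.5 − 5 = 6.0 cmH2O.
C = Vt / 6.0 = 565 / 6.0 = 94.167 mL/cmH2O.

94.2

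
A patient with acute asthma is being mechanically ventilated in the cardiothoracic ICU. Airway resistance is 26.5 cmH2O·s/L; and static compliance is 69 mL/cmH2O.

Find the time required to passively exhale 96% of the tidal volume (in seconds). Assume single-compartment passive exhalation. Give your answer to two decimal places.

5.89

τ = R × C = 26.5 × 69 mL/cmH2O = 26.5 × 0.069 L/cmH2O = 1.829 s.
Exhaled fraction f = 1 − e^(−t/τ) → t = −τ·ln(1 − f) = −1.829·ln(0.04) = 5.887 s.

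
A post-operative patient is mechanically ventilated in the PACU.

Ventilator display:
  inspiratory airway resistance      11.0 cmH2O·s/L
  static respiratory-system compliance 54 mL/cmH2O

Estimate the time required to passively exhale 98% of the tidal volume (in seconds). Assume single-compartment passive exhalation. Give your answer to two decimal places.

2.32

τ = R × C = 11.0 × 54 mL/cmH2O = 11.0 × 0.054 L/cmH2O = 0.594 s.
Exhaled fraction f = 1 − e^(−t/τ) → t = −τ·ln(1 − f) = −0.594·ln(0.02) = 2.324 s.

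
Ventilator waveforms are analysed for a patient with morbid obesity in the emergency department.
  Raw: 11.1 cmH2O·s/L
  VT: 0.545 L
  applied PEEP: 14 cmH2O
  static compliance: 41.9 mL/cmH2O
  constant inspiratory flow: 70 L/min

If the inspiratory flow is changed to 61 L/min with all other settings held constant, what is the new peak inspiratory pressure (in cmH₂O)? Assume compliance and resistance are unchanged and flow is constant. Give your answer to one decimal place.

38.3

Flow: 70 L/min ÷ 60 = 1.1667 L/s.
New flow: 61 L/min ÷ 60 = 1.0167 L/s.
PIP = Vt/C + R·V̇ + PEEP (constant-flow equation of motion).
Only the resistive term changes: ΔPIP = R × ΔV̇ = 11.1 × (1.0167 − 1.1667) = 11.1 × -0.15 = -1.665 cmH2O.
Original PIP = 545/41.9 + 11.1×1.1667 + 14 = 39.958 cmH2O; new PIP = 39.958 + (-1.665) = 38.293 cmH2O.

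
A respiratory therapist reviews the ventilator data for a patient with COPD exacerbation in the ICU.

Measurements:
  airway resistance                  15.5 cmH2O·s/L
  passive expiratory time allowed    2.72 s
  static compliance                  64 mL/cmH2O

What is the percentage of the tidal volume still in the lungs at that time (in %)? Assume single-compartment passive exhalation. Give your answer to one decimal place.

6.4

τ = R × C = 15.5 × 64 mL/cmH2O = 15.5 × 0.064 L/cmH2O = 0.992 s.
Passive exhalation: V(t)/V₀ = e^(−t/τ) = e^(−2.72/0.992) = 0.06445.
Fraction remaining = 0.06445 → 6.445%.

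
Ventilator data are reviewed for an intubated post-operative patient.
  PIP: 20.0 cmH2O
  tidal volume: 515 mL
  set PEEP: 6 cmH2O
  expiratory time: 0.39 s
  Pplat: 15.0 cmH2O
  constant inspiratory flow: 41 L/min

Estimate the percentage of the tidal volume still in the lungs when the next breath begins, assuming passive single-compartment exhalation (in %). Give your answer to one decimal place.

Flow: 41 L/min ÷ 60 = 0.6833 L/s.
R = (PIP − Pplat)/V̇ = (20.0 − 15.0) / 0.6833 = 5.0/0.6833 = 7.317 cmH2O·s/L.
C = Vt/(Pplat − PEEP) = 515.0 / (15.0 − 6) = 515.0/9.0 = 57.222 mL/cmH2O.
τ = R × C = 7.317 × 0.05722 L/cmH2O = 0.4187 s.
Fraction remaining at end-expiration = e^(−Te/τ) = e^(−0.39/0.4187) = 0.394 → 39.4%.

39.4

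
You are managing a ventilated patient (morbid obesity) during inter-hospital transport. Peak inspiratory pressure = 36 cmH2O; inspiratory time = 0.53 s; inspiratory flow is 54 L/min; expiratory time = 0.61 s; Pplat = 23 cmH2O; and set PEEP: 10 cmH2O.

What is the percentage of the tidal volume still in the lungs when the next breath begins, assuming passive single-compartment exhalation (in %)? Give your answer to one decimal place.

Flow: 54 L/min ÷ 60 = 0.9 L/s.
Vt = flow × Ti = 0.9 L/s × 0.53 s × 1000 mL/L = 477.0 mL.
R = (PIP − Pplat)/V̇ = (36 − 23) / 0.9 = 13.0/0.9 = 14.444 cmH2O·s/L.
C = Vt/(Pplat − PEEP) = 477.0 / (23 − 10) = 477.0/13.0 = 36.692 mL/cmH2O.
τ = R × C = 14.444 × 0.03669 L/cmH2O = 0.53 s.
Fraction remaining at end-expiration = e^(−Te/τ) = e^(−0.61/0.53) = 0.3163 → 31.63%.

31.6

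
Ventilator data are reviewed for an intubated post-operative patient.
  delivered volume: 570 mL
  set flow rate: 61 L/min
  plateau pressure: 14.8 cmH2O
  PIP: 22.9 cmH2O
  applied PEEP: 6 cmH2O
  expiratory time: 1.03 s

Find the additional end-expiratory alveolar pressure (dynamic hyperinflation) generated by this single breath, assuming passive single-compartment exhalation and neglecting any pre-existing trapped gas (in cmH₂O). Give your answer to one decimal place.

Flow: 61 L/min ÷ 60 = 1.0167 L/s.
R = (PIP − Pplat)/V̇ = (22.9 − 14.8) / 1.0167 = 8.1/1.0167 = 7.967 cmH2O·s/L.
C = Vt/(Pplat − PEEP) = 570.0 / (14.8 − 6) = 570.0/8.8 = 64.773 mL/cmH2O.
τ = R × C = 7.967 × 0.06477 L/cmH2O = 0.516 s.
Fraction remaining = e^(−Te/τ) = e^(−1.03/0.516) = 0.1359; trapped volume = 570.0 × 0.1359 = 77.463 mL.
Additional alveolar pressure from trapping ≈ V_trapped / C = 77.463 / 64.773 = 1.196 cmH2O.

1.2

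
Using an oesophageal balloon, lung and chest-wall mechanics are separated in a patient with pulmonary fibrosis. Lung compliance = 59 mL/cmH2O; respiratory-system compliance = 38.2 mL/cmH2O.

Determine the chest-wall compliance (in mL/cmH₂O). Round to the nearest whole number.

1/Ccw = 1/Crs − 1/CL.
1/Ccw = 1/38.2 − 1/59 = 0.009229.
Ccw = 108.35 mL/cmH2O.

108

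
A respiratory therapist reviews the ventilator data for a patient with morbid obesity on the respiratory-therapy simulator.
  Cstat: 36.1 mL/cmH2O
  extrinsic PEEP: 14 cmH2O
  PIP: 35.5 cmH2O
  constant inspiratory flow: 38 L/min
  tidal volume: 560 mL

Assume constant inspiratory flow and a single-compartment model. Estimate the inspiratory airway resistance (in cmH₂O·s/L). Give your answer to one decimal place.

9.5

Flow: 38 L/min ÷ 60 = 0.6333 L/s.
Equation of motion (constant flow): PIP = Vt/C + R·V̇ + PEEP.
R·V̇ = PIP − Vt/C − PEEP = 35.5 − 560/36.1 − 14 = 35.5 − 15.512 − 14 = 5.988 cmH2O.
R = 5.988 / 0.6333 = 9.455 cmH2O·s/L.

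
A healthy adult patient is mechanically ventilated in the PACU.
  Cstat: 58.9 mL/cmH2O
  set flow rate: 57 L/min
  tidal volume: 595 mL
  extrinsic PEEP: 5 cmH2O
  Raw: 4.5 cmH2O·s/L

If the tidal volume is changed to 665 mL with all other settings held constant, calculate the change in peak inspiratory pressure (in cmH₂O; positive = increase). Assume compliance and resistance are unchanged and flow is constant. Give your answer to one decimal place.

1.2

PIP = Vt/C + R·V̇ + PEEP (constant-flow equation of motion).
Only the elastic term changes: ΔPIP = ΔVt / C = (665 − 595) / 58.9 = 1.188 cmH2O.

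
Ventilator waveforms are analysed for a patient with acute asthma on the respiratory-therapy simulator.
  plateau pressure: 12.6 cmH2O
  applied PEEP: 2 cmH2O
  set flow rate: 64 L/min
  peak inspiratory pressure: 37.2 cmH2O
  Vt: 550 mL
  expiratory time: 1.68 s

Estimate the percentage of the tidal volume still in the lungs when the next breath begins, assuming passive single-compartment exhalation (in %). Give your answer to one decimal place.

Flow: 64 L/min ÷ 60 = 1.0667 L/s.
R = (PIP − Pplat)/V̇ = (37.2 − 12.6) / 1.0667 = 24.6/1.0667 = 23.062 cmH2O·s/L.
C = Vt/(Pplat − PEEP) = 550.0 / (12.6 − 2) = 550.0/10.6 = 51.887 mL/cmH2O.
τ = R × C = 23.062 × 0.05189 L/cmH2O = 1.197 s.
Fraction remaining at end-expiration = e^(−Te/τ) = e^(−1.68/1.197) = 0.2457 → 24.57%.

24.6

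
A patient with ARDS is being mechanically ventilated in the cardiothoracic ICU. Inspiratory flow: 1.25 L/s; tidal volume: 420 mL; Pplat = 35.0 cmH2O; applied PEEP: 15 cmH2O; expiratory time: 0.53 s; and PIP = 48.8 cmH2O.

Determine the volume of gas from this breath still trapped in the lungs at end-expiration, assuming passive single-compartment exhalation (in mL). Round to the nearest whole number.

R = (PIP − Pplat)/V̇ = (48.8 − 35.0) / 1.25 = 13.8/1.25 = 11.04 cmH2O·s/L.
C = Vt/(Pplat − PEEP) = 420.0 / (35.0 − 15) = 420.0/20.0 = 21.0 mL/cmH2O.
τ = R × C = 11.04 × 0.021 L/cmH2O = 0.2318 s.
Fraction remaining = e^(−Te/τ) = e^(−0.53/0.2318) = 0.1016.
Trapped volume = 420.0 × 0.1016 = 42.672 mL.

43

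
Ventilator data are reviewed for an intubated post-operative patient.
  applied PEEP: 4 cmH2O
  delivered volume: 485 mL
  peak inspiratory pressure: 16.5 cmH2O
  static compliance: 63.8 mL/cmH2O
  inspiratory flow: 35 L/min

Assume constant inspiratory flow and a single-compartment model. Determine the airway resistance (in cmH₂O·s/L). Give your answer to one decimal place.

8.4

Flow: 35 L/min ÷ 60 = 0.5833 L/s.
Equation of motion (constant flow): PIP = Vt/C + R·V̇ + PEEP.
R·V̇ = PIP − Vt/C − PEEP = 16.5 − 485/63.8 − 4 = 16.5 − 7.602 − 4 = 4.898 cmH2O.
R = 4.898 / 0.5833 = 8.397 cmH2O·s/L.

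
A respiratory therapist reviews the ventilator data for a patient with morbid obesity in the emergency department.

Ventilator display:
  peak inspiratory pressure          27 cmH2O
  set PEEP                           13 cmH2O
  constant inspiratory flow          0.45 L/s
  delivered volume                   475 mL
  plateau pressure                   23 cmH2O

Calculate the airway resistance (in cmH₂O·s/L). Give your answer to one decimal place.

Raw = (PIP − Pplat) / flow = (27 − 23) / 0.45 = 4.0 / 0.45 = 8.889 cmH2O·s/L.

8.9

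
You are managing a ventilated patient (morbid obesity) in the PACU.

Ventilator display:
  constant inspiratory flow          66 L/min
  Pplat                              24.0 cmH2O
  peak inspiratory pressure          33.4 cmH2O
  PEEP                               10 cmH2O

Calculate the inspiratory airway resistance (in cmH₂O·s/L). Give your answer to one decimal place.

Flow: 66 L/min ÷ 60 = 1.1 L/s.
Raw = (PIP − Pplat) / flow = (33.4 − 24.0) / 1.1 = 9.4 / 1.1 = 8.545 cmH2O·s/L.

8.5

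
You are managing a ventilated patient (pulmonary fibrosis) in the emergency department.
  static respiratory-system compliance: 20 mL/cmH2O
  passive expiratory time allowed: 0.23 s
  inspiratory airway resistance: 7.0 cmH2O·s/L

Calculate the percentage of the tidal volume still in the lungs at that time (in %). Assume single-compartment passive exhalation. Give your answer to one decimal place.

19.3

τ = R × C = 7.0 × 20 mL/cmH2O = 7.0 × 0.020 L/cmH2O = 0.14 s.
Passive exhalation: V(t)/V₀ = e^(−t/τ) = e^(−0.23/0.14) = 0.1934.
Fraction remaining = 0.1934 → 19.34%.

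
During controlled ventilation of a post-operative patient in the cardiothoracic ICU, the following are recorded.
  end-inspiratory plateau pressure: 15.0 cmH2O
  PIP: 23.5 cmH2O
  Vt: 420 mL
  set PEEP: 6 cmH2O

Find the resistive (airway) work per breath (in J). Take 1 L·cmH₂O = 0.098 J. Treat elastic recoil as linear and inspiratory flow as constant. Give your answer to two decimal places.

With constant inspiratory flow the resistive pressure is constant at PIP − Pplat = 23.5 − 15.0 = 8.5 cmH2O, so resistive work = 8.5 × 0.420 = 3.57 L·cmH2O.
× 0.098 J/(L·cmH2O) → 0.3499 J.

0.35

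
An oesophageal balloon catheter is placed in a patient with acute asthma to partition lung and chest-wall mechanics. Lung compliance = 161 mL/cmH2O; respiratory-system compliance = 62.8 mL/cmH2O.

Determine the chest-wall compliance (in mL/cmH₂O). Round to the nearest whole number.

1/Ccw = 1/Crs − 1/CL.
1/Ccw = 1/62.8 − 1/161 = 0.009712.
Ccw = 102.97 mL/cmH2O.

103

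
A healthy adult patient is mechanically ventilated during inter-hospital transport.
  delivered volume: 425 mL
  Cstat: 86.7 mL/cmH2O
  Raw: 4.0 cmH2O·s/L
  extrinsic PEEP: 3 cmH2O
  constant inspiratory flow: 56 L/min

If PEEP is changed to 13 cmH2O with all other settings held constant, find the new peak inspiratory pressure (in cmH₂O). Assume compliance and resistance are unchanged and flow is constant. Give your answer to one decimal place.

Flow: 56 L/min ÷ 60 = 0.9333 L/s.
PIP = Vt/C + R·V̇ + PEEP (constant-flow equation of motion).
Only the baseline term changes: ΔPIP = ΔPEEP = 13 − 3 = 10.0 cmH2O.
Original PIP = 425/86.7 + 4.0×0.9333 + 3 = 11.635 cmH2O; new PIP = 11.635 + (10.0) = 21.635 cmH2O.

21.6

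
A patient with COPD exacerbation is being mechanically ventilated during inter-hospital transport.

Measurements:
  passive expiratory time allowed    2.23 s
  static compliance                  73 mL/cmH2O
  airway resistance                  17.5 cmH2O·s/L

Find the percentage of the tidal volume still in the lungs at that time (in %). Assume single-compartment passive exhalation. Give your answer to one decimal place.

17.5

τ = R × C = 17.5 × 73 mL/cmH2O = 17.5 × 0.073 L/cmH2O = 1.278 s.
Passive exhalation: V(t)/V₀ = e^(−t/τ) = e^(−2.23/1.278) = 0.1747.
Fraction remaining = 0.1747 → 17.47%.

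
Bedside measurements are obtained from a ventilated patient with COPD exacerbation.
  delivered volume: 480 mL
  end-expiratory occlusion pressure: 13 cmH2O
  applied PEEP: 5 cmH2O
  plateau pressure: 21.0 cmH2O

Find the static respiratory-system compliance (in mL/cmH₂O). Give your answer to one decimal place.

End-expiratory occlusion gives total PEEP = 13 cmH2O (intrinsic PEEP = 13 − 5 = 8). Use total PEEP for the elastic gradient.
Cstat = Vt / (Pplat − PEEPtotal) = 480 / (21.0 − 13) = 480 / 8.0 = 60.0 mL/cmH2O.

60.0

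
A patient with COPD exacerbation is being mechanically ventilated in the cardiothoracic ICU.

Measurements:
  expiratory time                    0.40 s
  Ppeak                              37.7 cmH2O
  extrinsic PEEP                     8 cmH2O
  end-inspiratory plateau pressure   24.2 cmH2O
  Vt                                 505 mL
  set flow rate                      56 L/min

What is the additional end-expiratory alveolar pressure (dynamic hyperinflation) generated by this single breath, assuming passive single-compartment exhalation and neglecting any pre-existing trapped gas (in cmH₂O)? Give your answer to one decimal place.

Flow: 56 L/min ÷ 60 = 0.9333 L/s.
R = (PIP − Pplat)/V̇ = (37.7 − 24.2) / 0.9333 = 13.5/0.9333 = 14.465 cmH2O·s/L.
C = Vt/(Pplat − PEEP) = 505.0 / (24.2 − 8) = 505.0/16.2 = 31.173 mL/cmH2O.
τ = R × C = 14.465 × 0.03117 L/cmH2O = 0.4509 s.
Fraction remaining = e^(−Te/τ) = e^(−0.40/0.4509) = 0.4118; trapped volume = 505.0 × 0.4118 = 207.96 mL.
Additional alveolar pressure from trapping ≈ V_trapped / C = 207.96 / 31.173 = 6.671 cmH2O.

6.7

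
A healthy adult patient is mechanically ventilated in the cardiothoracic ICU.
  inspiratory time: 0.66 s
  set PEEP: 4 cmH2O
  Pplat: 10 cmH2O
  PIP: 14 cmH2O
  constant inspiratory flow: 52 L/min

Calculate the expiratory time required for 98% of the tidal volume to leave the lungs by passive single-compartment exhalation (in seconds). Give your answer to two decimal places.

Flow: 52 L/min ÷ 60 = 0.8667 L/s.
Vt = flow × Ti = 0.8667 L/s × 0.66 s × 1000 mL/L = 572.02 mL.
R = (PIP − Pplat)/V̇ = (14 − 10) / 0.8667 = 4.0/0.8667 = 4.615 cmH2O·s/L.
C = Vt/(Pplat − PEEP) = 572.02 / (10 − 4) = 572.02/6.0 = 95.337 mL/cmH2O.
τ = R × C = 4.615 × 0.09534 L/cmH2O = 0.44 s.
t = −τ·ln(1 − 0.98) = −0.44·ln(0.02) = 1.721 s.

1.72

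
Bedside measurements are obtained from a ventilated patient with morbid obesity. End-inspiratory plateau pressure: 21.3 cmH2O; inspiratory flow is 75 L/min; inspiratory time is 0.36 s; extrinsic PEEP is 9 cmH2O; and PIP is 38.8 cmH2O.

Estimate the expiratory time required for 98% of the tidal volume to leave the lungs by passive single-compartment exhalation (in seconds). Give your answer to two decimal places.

Flow: 75 L/min ÷ 60 = 1.25 L/s.
Vt = flow × Ti = 1.25 L/s × 0.36 s × 1000 mL/L = 450.0 mL.
R = (PIP − Pplat)/V̇ = (38.8 − 21.3) / 1.25 = 17.5/1.25 = 14.0 cmH2O·s/L.
C = Vt/(Pplat − PEEP) = 450.0 / (21.3 − 9) = 450.0/12.3 = 36.585 mL/cmH2O.
τ = R × C = 14.0 × 0.03659 L/cmH2O = 0.5123 s.
t = −τ·ln(1 − 0.98) = −0.5123·ln(0.02) = 2.004 s.

2.00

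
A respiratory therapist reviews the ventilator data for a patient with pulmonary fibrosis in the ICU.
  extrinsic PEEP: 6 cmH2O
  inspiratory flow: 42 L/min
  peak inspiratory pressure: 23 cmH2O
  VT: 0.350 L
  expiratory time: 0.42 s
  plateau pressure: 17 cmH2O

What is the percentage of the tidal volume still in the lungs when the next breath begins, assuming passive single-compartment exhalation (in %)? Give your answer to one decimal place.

21.4

Flow: 42 L/min ÷ 60 = 0.7 L/s.
R = (PIP − Pplat)/V̇ = (23 − 17) / 0.7 = 6.0/0.7 = 8.571 cmH2O·s/L.
C = Vt/(Pplat − PEEP) = 350.0 / (17 − 6) = 350.0/11.0 = 31.818 mL/cmH2O.
τ = R × C = 8.571 × 0.03182 L/cmH2O = 0.2727 s.
Fraction remaining at end-expiration = e^(−Te/τ) = e^(−0.42/0.2727) = 0.2143 → 21.43%.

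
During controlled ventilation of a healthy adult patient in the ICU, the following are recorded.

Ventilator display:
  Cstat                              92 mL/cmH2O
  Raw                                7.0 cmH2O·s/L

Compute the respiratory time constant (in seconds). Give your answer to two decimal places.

τ = R × C = 7.0 × 92 mL/cmH2O = 7.0 × 0.092 L/cmH2O = 0.644 s.

0.64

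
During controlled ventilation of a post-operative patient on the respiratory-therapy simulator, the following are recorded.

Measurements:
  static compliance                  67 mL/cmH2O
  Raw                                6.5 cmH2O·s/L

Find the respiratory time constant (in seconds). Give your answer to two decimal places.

0.44

τ = R × C = 6.5 × 67 mL/cmH2O = 6.5 × 0.067 L/cmH2O = 0.4355 s.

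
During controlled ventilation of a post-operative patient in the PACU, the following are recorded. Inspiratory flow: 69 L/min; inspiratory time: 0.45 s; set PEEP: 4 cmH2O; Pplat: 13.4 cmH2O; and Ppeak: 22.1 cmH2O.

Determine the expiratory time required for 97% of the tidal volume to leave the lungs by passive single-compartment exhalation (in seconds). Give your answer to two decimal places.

Flow: 69 L/min ÷ 60 = 1.15 L/s.
Vt = flow × Ti = 1.15 L/s × 0.45 s × 1000 mL/L = 517.5 mL.
R = (PIP − Pplat)/V̇ = (22.1 − 13.4) / 1.15 = 8.7/1.15 = 7.565 cmH2O·s/L.
C = Vt/(Pplat − PEEP) = 517.5 / (13.4 − 4) = 517.5/9.4 = 55.053 mL/cmH2O.
τ = R × C = 7.565 × 0.05505 L/cmH2O = 0.4165 s.
t = −τ·ln(1 − 0.97) = −0.4165·ln(0.03) = 1.46 s.

1.46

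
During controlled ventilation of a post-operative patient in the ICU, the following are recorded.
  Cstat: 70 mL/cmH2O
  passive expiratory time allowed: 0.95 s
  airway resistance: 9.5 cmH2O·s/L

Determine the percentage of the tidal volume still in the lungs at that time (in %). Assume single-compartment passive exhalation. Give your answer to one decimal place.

τ = R × C = 9.5 × 70 mL/cmH2O = 9.5 × 0.070 L/cmH2O = 0.665 s.
Passive exhalation: V(t)/V₀ = e^(−t/τ) = e^(−0.95/0.665) = 0.2397.
Fraction remaining = 0.2397 → 23.97%.

24.0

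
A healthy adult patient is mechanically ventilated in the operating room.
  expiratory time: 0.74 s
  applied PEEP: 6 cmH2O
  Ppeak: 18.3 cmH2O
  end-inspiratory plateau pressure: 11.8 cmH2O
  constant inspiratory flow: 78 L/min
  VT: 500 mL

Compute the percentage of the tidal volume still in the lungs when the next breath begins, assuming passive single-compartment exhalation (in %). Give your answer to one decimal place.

Flow: 78 L/min ÷ 60 = 1.3 L/s.
R = (PIP − Pplat)/V̇ = (18.3 − 11.8) / 1.3 = 6.5/1.3 = 5.0 cmH2O·s/L.
C = Vt/(Pplat − PEEP) = 500.0 / (11.8 − 6) = 500.0/5.8 = 86.207 mL/cmH2O.
τ = R × C = 5.0 × 0.08621 L/cmH2O = 0.4311 s.
Fraction remaining at end-expiration = e^(−Te/τ) = e^(−0.74/0.4311) = 0.1797 → 17.97%.

18.0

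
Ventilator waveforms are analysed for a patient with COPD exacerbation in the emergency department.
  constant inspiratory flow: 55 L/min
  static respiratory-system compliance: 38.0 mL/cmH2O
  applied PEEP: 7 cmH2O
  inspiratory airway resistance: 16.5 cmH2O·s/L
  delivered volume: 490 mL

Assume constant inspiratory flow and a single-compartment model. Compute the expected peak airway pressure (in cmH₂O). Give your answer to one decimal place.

35.0

Flow: 55 L/min ÷ 60 = 0.9167 L/s.
Equation of motion (constant flow): PIP = Vt/C + R·V̇ + PEEP.
PIP = 490/38.0 + 16.5×0.9167 + 7 = 12.895 + 15.126 + 7 = 35.021 cmH2O.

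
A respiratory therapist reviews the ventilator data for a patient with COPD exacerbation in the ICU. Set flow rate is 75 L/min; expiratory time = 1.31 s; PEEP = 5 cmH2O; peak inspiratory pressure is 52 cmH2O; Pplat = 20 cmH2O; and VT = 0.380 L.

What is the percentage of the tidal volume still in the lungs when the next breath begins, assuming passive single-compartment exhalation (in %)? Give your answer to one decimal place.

Flow: 75 L/min ÷ 60 = 1.25 L/s.
R = (PIP − Pplat)/V̇ = (52 − 20) / 1.25 = 32.0/1.25 = 25.6 cmH2O·s/L.
C = Vt/(Pplat − PEEP) = 380.0 / (20 − 5) = 380.0/15.0 = 25.333 mL/cmH2O.
τ = R × C = 25.6 × 0.02533 L/cmH2O = 0.6484 s.
Fraction remaining at end-expiration = e^(−Te/τ) = e^(−1.31/0.6484) = 0.1326 → 13.26%.

13.3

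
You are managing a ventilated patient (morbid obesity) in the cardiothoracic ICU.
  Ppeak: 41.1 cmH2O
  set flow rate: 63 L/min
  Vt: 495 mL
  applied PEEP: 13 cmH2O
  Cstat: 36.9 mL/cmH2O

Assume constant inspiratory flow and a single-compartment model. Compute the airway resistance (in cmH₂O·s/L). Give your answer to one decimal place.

Flow: 63 L/min ÷ 60 = 1.05 L/s.
Equation of motion (constant flow): PIP = Vt/C + R·V̇ + PEEP.
R·V̇ = PIP − Vt/C − PEEP = 41.1 − 495/36.9 − 13 = 41.1 − 13.415 − 13 = 14.685 cmH2O.
R = 14.685 / 1.05 = 13.986 cmH2O·s/L.

14.0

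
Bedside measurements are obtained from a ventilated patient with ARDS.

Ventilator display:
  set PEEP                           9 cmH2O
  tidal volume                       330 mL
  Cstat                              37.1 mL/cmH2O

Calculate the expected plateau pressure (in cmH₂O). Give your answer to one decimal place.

17.9

Pplat = PEEP + Vt / Cstat = 9 + 330 / 37.1 = 9 + 8.895 = 17.895 cmH2O.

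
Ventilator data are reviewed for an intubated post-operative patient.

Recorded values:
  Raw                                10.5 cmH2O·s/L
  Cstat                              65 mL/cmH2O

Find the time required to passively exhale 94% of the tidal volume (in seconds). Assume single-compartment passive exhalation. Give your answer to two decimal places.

1.92

τ = R × C = 10.5 × 65 mL/cmH2O = 10.5 × 0.065 L/cmH2O = 0.6825 s.
Exhaled fraction f = 1 − e^(−t/τ) → t = −τ·ln(1 − f) = −0.6825·ln(0.06) = 1.92 s.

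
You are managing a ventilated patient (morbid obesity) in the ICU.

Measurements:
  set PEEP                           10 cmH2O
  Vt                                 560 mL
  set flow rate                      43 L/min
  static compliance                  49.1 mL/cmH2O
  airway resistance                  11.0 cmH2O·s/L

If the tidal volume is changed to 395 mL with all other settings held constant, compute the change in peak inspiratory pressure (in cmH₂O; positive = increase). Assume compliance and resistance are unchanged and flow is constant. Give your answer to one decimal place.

-3.4

PIP = Vt/C + R·V̇ + PEEP (constant-flow equation of motion).
Only the elastic term changes: ΔPIP = ΔVt / C = (395 − 560) / 49.1 = -3.36 cmH2O.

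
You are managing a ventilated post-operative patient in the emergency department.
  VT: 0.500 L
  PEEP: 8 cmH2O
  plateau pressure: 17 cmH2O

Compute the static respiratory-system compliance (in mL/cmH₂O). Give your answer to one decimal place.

Cstat = Vt / (Pplat − PEEP) = 500 / (17 − 8) = 500 / 9.0 = 55.556 mL/cmH2O.

55.6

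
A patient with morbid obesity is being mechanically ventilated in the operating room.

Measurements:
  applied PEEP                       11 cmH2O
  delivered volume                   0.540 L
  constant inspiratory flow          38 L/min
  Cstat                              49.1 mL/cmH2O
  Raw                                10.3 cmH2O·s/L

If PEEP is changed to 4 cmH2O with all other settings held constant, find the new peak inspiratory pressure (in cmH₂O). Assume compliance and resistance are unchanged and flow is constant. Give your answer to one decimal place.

Flow: 38 L/min ÷ 60 = 0.6333 L/s.
PIP = Vt/C + R·V̇ + PEEP (constant-flow equation of motion).
Only the baseline term changes: ΔPIP = ΔPEEP = 4 − 11 = -7.0 cmH2O.
Original PIP = 540/49.1 + 10.3×0.6333 + 11 = 28.521 cmH2O; new PIP = 28.521 + (-7.0) = 21.521 cmH2O.

21.5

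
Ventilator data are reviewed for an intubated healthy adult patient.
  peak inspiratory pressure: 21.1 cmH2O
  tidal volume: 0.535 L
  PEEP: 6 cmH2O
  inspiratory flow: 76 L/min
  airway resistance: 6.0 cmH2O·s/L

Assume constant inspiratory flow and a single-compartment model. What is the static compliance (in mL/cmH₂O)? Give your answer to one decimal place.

Flow: 76 L/min ÷ 60 = 1.2667 L/s.
Equation of motion (constant flow): PIP = Vt/C + R·V̇ + PEEP.
Vt/C = PIP − R·V̇ − PEEP = 21.1 − 6.0×1.2667 − 6 = 21.1 − 7.6 − 6 = 7.5 cmH2O.
C = Vt / 7.5 = 535 / 7.5 = 71.333 mL/cmH2O.

71.3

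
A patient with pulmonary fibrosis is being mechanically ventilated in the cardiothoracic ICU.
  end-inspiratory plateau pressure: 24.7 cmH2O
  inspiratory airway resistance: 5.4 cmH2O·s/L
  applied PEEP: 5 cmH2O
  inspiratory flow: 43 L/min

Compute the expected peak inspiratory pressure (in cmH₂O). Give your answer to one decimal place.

Flow: 43 L/min ÷ 60 = 0.7167 L/s.
PIP = Pplat + Raw × flow = 24.7 + 5.4 × 0.7167 = 24.7 + 3.87 = 28.57 cmH2O.

28.6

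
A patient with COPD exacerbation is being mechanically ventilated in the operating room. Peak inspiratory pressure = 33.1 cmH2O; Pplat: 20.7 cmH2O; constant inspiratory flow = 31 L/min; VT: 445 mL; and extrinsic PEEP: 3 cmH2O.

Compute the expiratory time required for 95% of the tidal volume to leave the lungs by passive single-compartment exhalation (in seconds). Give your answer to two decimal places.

Flow: 31 L/min ÷ 60 = 0.5167 L/s.
R = (PIP − Pplat)/V̇ = (33.1 − 20.7) / 0.5167 = 12.4/0.5167 = 23.998 cmH2O·s/L.
C = Vt/(Pplat − PEEP) = 445.0 / (20.7 − 3) = 445.0/17.7 = 25.141 mL/cmH2O.
τ = R × C = 23.998 × 0.02514 L/cmH2O = 0.6033 s.
t = −τ·ln(1 − 0.95) = −0.6033·ln(0.05) = 1.807 s.

1.81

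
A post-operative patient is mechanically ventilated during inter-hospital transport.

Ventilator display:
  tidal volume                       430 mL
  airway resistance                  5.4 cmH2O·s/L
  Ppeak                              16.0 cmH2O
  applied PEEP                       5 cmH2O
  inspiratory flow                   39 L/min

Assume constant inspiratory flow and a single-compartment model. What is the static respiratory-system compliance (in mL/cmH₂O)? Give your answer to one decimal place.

Flow: 39 L/min ÷ 60 = 0.65 L/s.
Equation of motion (constant flow): PIP = Vt/C + R·V̇ + PEEP.
Vt/C = PIP − R·V̇ − PEEP = 16.0 − 5.4×0.65 − 5 = 16.0 − 3.51 − 5 = 7.49 cmH2O.
C = Vt / 7.49 = 430 / 7.49 = 57.41 mL/cmH2O.

57.4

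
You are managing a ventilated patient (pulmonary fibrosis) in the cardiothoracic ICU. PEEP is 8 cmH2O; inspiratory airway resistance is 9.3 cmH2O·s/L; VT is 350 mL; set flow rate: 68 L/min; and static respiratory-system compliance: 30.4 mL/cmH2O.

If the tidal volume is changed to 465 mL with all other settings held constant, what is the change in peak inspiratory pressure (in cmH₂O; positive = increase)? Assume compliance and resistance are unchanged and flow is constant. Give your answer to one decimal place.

PIP = Vt/C + R·V̇ + PEEP (constant-flow equation of motion).
Only the elastic term changes: ΔPIP = ΔVt / C = (465 − 350) / 30.4 = 3.783 cmH2O.

3.8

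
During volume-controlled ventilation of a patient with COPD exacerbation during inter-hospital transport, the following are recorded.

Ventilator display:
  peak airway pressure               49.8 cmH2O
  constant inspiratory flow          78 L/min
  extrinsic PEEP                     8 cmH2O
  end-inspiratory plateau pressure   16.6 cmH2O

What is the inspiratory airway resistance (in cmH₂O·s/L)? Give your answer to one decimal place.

25.5

Flow: 78 L/min ÷ 60 = 1.3 L/s.
Raw = (PIP − Pplat) / flow = (49.8 − 16.6) / 1.3 = 33.2 / 1.3 = 25.538 cmH2O·s/L.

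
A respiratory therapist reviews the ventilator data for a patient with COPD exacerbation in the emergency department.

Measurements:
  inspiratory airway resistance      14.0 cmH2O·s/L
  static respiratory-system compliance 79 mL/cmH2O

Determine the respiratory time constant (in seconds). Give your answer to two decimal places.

τ = R × C = 14.0 × 79 mL/cmH2O = 14.0 × 0.079 L/cmH2O = 1.106 s.

1.11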